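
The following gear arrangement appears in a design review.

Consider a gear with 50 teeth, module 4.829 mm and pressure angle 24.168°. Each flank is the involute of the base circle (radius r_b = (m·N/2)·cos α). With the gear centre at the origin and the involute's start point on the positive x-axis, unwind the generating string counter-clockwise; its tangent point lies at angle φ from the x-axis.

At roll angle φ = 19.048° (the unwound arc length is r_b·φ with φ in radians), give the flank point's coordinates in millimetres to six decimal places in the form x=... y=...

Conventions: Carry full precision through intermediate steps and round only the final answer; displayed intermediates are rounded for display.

x=116.062870 y=1.334165

recognized (one wheel, involute flank): single-mesh tooth geometry, m = 4.829, N = 50
pitch radius r_p = m·N/2 = 4.829·50/2 = 120.725000
base radius r_b = r_p·cos α = 120.725000·cos 24.168° = 110.143323
roll angle φ = 19.048° = 0.33245032 rad
x = r_b·(cos φ + φ·sin φ) = 116.062870
y = r_b·(sin φ − φ·cos φ) = 1.334165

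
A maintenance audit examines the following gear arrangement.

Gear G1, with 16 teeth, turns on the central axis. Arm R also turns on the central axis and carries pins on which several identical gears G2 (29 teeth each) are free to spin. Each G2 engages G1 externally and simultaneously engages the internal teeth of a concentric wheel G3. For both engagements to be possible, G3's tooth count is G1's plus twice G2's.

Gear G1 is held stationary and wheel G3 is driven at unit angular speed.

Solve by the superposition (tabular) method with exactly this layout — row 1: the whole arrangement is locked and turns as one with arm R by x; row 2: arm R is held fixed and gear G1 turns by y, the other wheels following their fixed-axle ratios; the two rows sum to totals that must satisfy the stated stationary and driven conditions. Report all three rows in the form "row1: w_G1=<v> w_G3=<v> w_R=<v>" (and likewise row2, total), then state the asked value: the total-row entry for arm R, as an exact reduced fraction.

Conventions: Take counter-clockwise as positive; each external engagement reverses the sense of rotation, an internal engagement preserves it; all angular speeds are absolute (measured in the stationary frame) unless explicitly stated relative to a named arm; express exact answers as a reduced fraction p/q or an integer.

row1: w_G1=37/45 w_G3=37/45 w_R=37/45
row2: w_G1=-37/45 w_G3=8/45 w_R=0
total: w_G1=0 w_G3=1 w_R=37/45
asked value: 37/45

recognized (axles ride arm R): planetary set, 16/29/74 teeth
row 1 (train locked, turned with arm): all members turn x
row 2: sun turns y, ring = −(16/74)·y, arm 0
boundary: total ω_sun = x + y = 0 and total ω_ring = x − (16/74)·y = 1  ⇒  y = -37/45, x = 37/45
row 2 ring = −(16/74)·(-37/45) = 8/45
totals (row 1 + row 2): sun 37/45 + (-37/45) = 0, ring 37/45 + 8/45 = 1, arm 37/45 + 0 = 37/45
asked cell (total, arm) = 37/45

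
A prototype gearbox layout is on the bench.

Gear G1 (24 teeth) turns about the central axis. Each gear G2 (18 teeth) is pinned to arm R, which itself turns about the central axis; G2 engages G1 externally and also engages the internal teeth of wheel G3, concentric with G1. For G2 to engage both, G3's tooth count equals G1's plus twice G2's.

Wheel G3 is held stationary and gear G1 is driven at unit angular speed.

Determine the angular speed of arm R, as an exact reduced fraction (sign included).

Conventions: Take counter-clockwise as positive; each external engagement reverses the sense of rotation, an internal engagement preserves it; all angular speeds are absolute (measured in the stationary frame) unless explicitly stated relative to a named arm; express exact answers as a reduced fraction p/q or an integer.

2/7

recognized (axles ride arm R): planetary set, 24/18/60 teeth
ring teeth: 24 + 2·18 = 60
24(ω_sun−ω_arm) = −60(ω_ring−ω_arm),  ω_ring = 0, ω_sun = 1
24(1−ω_arm) = −60(0−ω_arm)  ⇒  84·ω_arm = 24  ⇒  ω_arm = 2/7
exact speed ratio = 2/7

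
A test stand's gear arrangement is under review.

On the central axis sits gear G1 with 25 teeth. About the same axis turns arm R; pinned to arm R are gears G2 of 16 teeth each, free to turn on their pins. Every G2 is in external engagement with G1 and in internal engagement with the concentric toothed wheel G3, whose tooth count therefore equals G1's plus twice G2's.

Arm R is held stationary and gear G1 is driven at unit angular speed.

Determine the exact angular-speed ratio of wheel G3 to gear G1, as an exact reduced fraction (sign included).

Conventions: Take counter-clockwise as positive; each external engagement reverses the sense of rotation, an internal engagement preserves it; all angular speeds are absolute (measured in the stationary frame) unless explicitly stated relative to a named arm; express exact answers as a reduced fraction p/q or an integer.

planetary set (25T centre, 16T on arm, 57T internal) — Willis relation
ring teeth: 25 + 2·16 = 57
25(ω_sun−ω_arm) = −57(ω_ring−ω_arm),  ω_arm = 0, ω_sun = 1
ω_ring = 0 − (25/57)(1−0) = -25/57
ω_out/ω_in = -25/57

-25/57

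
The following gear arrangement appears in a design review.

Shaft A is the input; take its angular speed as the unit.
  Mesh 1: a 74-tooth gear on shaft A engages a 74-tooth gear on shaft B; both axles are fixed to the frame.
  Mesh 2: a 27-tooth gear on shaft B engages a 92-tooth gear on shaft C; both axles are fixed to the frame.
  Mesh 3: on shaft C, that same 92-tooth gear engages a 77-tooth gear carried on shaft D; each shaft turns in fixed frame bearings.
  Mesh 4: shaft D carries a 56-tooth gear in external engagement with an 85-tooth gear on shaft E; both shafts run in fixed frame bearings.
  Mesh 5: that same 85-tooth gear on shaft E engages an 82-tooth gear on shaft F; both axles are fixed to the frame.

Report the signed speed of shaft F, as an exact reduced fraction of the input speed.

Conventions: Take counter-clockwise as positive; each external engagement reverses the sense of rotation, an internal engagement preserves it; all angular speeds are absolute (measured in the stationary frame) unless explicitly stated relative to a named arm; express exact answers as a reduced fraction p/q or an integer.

5-mesh fixed-axis compound train (all bearings frame-fixed)
mesh 1 [74T→74T]: |ω|/ω_in = 1×74/74 = 1, sense flips to −
mesh 2 [27T→92T]: |ω|/ω_in = 1×27/92 = 27/92, sense flips to +
mesh 3 [92T→77T]: |ω|/ω_in = (27/92)×92/77 = 27/77, sense flips to −
mesh 4 [56T→85T]: |ω|/ω_in = (27/77)×56/85 = 216/935, sense flips to +
mesh 5 [85T→82T]: |ω|/ω_in = (216/935)×85/82 = 108/451, sense flips to −
signed output speed (× input speed) = -108/451

-108/451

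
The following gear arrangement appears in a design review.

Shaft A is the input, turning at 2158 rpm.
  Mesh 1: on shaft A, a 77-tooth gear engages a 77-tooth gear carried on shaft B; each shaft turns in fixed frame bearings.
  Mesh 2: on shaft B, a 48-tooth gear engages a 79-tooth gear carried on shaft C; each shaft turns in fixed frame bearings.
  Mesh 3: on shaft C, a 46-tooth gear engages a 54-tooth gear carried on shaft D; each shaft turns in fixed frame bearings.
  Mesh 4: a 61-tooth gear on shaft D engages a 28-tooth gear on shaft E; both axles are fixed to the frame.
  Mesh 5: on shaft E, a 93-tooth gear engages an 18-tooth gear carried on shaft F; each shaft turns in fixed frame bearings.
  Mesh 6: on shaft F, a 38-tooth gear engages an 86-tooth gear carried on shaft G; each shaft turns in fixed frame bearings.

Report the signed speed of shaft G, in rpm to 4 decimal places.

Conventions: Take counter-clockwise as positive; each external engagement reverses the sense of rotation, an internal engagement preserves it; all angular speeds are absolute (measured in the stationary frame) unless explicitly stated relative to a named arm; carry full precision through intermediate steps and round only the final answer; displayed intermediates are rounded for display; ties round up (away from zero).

recognized (7 fixed axles, 6 meshes): fixed-axis compound train
mesh 1 [77T→77T]: ω = 2158.0000×77/77 = 2158.0000 rpm, sense flips to −
mesh 2 [48T→79T]: ω = 2158.0000×48/79 = 1311.1899 rpm, sense flips to +
mesh 3 [46T→54T]: ω = 1311.1899×46/54 = 1116.9395 rpm, sense flips to −
mesh 4 [61T→28T]: ω = 1116.9395×61/28 = 2433.3325 rpm, sense flips to +
mesh 5 [93T→18T]: ω = 2433.3325×93/18 = 12572.2181 rpm, sense flips to −
mesh 6 [38T→86T]: ω = 12572.2181×38/86 = 5555.1661 rpm, sense flips to +
signed output speed = +5555.1661 rpm

+5555.1661 rpm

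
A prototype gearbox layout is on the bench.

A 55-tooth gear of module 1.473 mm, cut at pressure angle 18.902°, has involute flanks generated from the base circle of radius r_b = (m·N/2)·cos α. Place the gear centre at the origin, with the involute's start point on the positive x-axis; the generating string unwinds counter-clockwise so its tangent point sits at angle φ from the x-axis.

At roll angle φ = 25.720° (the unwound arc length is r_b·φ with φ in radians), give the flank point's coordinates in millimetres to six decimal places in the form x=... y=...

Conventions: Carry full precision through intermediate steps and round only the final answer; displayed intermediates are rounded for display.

recognized (one wheel, involute flank): single-mesh tooth geometry, m = 1.473, N = 55
pitch radius r_p = m·N/2 = 1.473·55/2 = 40.507500
base radius r_b = r_p·cos α = 40.507500·cos 18.902° = 38.323095
roll angle φ = 25.720° = 0.44889868 rad
x = r_b·(cos φ + φ·sin φ) = 41.991985
y = r_b·(sin φ − φ·cos φ) = 1.132420

x=41.991985 y=1.132420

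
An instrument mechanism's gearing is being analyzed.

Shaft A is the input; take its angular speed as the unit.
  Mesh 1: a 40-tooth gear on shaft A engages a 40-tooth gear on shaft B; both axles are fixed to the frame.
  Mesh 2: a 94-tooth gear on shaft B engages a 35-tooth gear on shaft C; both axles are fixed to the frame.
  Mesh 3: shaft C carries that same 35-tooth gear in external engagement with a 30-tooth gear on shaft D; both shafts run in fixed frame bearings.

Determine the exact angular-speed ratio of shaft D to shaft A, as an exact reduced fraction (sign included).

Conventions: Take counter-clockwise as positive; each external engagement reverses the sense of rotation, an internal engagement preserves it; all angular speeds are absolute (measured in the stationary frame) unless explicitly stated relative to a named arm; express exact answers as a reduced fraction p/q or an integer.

-47/15

class = fixed-axis compound train [3 meshes; 3 ratios multiply, 3 sense flips]
mesh 1 [40T→40T]: running ratio 1, sense −
mesh 2 [94T→35T]: running ratio 94/35, sense +
mesh 3 [35T→30T]: running ratio 47/15, sense −
ω_out/ω_in = -47/15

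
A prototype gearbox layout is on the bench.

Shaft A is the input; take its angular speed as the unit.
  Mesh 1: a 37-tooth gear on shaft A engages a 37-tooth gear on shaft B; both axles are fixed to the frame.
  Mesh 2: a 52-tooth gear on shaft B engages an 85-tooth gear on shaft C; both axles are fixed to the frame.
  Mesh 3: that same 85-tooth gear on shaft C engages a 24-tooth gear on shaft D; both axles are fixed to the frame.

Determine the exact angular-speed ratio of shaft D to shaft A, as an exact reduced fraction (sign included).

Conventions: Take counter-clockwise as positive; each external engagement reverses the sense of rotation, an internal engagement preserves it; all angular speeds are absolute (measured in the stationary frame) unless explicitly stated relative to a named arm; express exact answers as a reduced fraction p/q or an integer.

-13/6

class = fixed-axis compound train [3 meshes; 3 ratios multiply, 3 sense flips]
mesh 1 [37T→37T]: running ratio 1, sense −
mesh 2 [52T→85T]: running ratio 52/85, sense +
mesh 3 [85T→24T]: running ratio 13/6, sense −
ω_out/ω_in = -13/6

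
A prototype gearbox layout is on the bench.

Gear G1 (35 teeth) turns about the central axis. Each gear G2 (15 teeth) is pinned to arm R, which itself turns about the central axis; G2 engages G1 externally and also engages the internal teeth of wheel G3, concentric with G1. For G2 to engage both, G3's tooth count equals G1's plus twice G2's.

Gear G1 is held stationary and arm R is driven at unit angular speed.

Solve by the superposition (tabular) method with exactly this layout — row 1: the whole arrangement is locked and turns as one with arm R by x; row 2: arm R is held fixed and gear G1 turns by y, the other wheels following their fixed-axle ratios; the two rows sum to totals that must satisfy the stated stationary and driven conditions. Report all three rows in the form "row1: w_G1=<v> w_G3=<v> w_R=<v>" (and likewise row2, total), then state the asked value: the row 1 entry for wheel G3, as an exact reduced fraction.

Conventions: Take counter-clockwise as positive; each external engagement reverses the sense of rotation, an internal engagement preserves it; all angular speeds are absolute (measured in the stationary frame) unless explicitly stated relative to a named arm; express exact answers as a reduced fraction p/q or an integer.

class = planetary set [G3 = 35+2·15 = 65; Willis about the carrier]
row 1: whole set turns with the arm by x
row 2: sun turns y, ring = −(35/65)·y, arm 0
boundary: total ω_sun = x + y = 0 and total ω_arm = x = 1  ⇒  y = -1, x = 1
row 2 ring = −(35/65)·(-1) = 7/13
totals (row 1 + row 2): sun 1 + (-1) = 0, ring 1 + 7/13 = 20/13, arm 1 + 0 = 1
asked cell (row1, ring) = 1

row1: w_G1=1 w_G3=1 w_R=1
row2: w_G1=-1 w_G3=7/13 w_R=0
total: w_G1=0 w_G3=20/13 w_R=1
asked value: 1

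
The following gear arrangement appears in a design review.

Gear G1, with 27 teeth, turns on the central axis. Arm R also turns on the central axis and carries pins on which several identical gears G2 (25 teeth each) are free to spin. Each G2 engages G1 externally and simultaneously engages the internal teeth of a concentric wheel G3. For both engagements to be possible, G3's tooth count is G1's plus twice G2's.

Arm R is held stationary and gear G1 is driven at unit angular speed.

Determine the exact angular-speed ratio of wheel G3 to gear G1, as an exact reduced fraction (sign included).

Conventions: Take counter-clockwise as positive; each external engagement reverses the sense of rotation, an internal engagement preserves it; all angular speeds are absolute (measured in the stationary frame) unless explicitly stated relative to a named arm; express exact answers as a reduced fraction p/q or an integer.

planetary set (27T centre, 25T on arm, 77T internal) — Willis relation
ring teeth: 27 + 2·25 = 77
27(ω_sun−ω_arm) = −77(ω_ring−ω_arm),  ω_arm = 0, ω_sun = 1
ω_ring = 0 − (27/77)(1−0) = -27/77
ω_out/ω_in = -27/77

-27/77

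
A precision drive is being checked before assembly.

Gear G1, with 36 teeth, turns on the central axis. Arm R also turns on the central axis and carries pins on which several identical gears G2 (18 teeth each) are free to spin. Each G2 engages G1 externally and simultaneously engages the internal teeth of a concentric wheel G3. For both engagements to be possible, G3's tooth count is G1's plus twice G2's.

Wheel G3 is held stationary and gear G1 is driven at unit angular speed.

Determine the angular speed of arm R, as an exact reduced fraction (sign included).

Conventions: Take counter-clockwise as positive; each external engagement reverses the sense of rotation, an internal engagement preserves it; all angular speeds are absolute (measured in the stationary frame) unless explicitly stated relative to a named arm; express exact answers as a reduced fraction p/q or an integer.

recognized (axles ride arm R): planetary set, 36/18/72 teeth
ring teeth: 36 + 2·18 = 72
36(ω_sun−ω_arm) = −72(ω_ring−ω_arm),  ω_ring = 0, ω_sun = 1
36(1−ω_arm) = −72(0−ω_arm)  ⇒  108·ω_arm = 36  ⇒  ω_arm = 1/3
exact speed ratio = 1/3

1/3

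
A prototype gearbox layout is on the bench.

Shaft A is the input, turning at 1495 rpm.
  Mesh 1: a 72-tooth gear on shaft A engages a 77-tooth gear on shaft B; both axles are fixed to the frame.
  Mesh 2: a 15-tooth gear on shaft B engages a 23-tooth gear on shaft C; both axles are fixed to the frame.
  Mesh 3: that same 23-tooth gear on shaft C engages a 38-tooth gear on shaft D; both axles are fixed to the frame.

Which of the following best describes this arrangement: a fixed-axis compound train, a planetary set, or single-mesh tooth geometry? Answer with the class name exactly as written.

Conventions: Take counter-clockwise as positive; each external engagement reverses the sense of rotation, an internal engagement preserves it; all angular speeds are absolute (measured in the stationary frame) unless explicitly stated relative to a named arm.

recognized (4 fixed axles, 3 meshes): fixed-axis compound train
classification: fixed-axis compound train

fixed-axis compound train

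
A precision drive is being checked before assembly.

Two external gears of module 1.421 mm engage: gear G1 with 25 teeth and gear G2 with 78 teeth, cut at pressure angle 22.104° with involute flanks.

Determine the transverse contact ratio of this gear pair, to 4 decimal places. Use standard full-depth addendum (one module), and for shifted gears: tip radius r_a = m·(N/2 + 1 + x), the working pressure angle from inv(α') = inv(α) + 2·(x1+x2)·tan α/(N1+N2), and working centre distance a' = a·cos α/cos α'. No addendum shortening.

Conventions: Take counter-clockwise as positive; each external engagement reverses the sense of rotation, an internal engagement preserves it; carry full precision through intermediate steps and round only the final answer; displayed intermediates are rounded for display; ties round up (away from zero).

topology: single-mesh involute geometry — m = 1.421, 25T/78T pair
base radii: r_b1 = 16.456998, r_b2 = 51.345834
tip radii: r_a1 = 19.183500, r_a2 = 56.840000
no profile shift: α' = α, a' = a
action lengths: √(r_a1²−r_b1²) = 9.857681, √(r_a2²−r_b2²) = 24.380133
base pitch p_b = π·m·cos α = 4.136095
CR = (9.857681 + 24.380133 − 73.181500·sin 22.10400°)/4.136095 = 1.619988
contact ratio ≈ 1.6200

1.6200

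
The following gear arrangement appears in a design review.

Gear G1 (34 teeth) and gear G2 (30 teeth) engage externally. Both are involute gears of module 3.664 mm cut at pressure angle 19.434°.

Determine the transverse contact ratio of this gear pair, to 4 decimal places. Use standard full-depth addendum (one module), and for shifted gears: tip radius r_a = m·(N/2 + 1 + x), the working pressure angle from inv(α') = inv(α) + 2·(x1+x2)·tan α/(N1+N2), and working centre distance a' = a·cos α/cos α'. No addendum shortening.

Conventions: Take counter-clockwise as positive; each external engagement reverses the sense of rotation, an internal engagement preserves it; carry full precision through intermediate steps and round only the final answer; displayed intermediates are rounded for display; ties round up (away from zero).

1.6928

class = single-mesh tooth geometry [involute pair 34T × 30T, m = 3.664]
base radii: r_b1 = 58.739165, r_b2 = 51.828675
tip radii: r_a1 = 65.952000, r_a2 = 58.624000
no profile shift: α' = α, a' = a
action lengths: √(r_a1²−r_b1²) = 29.989611, √(r_a2²−r_b2²) = 27.396383
base pitch p_b = π·m·cos α = 10.854972
CR = (29.989611 + 27.396383 − 117.248000·sin 19.43400°)/10.854972 = 1.692786
contact ratio ≈ 1.6928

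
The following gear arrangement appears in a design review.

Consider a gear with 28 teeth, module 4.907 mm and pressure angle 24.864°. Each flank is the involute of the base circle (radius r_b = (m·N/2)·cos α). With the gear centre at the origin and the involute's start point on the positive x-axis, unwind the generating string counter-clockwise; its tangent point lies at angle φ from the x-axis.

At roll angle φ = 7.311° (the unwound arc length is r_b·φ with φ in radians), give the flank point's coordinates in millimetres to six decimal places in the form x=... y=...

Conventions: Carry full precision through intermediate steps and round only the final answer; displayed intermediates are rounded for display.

topology: single-mesh involute geometry — m = 4.907, N = 28
pitch radius r_p = m·N/2 = 4.907·28/2 = 68.698000
base radius r_b = r_p·cos α = 68.698000·cos 24.864° = 62.330271
roll angle φ = 7.311° = 0.12760102 rad
x = r_b·(cos φ + φ·sin φ) = 62.835639
y = r_b·(sin φ − φ·cos φ) = 0.043096

x=62.835639 y=0.043096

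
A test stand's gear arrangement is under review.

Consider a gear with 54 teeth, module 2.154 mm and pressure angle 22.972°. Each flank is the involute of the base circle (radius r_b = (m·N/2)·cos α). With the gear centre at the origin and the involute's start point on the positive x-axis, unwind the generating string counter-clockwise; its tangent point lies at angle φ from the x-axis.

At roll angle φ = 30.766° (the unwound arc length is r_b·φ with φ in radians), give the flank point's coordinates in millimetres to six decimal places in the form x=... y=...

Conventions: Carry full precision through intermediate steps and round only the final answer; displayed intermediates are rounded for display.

x=60.717773 y=2.684573

recognized (one wheel, involute flank): single-mesh tooth geometry, m = 2.154, N = 54
pitch radius r_p = m·N/2 = 2.154·54/2 = 58.158000
base radius r_b = r_p·cos α = 58.158000·cos 22.972° = 53.545820
roll angle φ = 30.766° = 0.53696800 rad
x = r_b·(cos φ + φ·sin φ) = 60.717773
y = r_b·(sin φ − φ·cos φ) = 2.684573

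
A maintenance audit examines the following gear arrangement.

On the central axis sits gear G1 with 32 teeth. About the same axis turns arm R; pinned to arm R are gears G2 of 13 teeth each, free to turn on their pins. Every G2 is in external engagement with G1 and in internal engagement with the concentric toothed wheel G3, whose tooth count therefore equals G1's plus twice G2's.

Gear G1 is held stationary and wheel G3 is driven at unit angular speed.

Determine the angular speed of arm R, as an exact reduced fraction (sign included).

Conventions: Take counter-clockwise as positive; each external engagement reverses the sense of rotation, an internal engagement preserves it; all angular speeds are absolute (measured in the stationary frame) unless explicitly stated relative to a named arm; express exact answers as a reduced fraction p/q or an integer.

29/45

planetary set (32T centre, 13T on arm, 58T internal) — Willis relation
ring teeth: 32 + 2·13 = 58
32(ω_sun−ω_arm) = −58(ω_ring−ω_arm),  ω_sun = 0, ω_ring = 1
32(0−ω_arm) = −58(1−ω_arm)  ⇒  90·ω_arm = 58  ⇒  ω_arm = 29/45
exact speed ratio = 29/45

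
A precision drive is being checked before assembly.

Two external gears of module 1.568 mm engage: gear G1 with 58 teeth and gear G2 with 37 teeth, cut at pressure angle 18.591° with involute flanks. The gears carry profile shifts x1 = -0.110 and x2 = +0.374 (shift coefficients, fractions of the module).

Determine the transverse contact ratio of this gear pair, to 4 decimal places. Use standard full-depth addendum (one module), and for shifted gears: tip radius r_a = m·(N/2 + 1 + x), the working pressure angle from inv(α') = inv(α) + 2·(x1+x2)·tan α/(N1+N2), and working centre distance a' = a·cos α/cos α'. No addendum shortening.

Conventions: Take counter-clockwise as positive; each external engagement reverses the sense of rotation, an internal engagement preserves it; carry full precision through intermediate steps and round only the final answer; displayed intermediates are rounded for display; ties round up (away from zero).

recognized (one external pair, fixed centres): single-mesh tooth geometry, m = 1.568, N1 = 58, N2 = 37
base radii: r_b1 = 43.099203, r_b2 = 27.494319
tip radii: r_a1 = 46.867520, r_a2 = 31.162432
inv(α') = inv(18.591°) + 2·(-0.110+0.374)·tan α/(58+37) = 0.01375763  ⇒  α' = 19.49006°
a' = a·cos α / cos α' = 74.4800·cos 18.591°/cos 19.49006° = 74.884447
action lengths: √(r_a1²−r_b1²) = 18.412581, √(r_a2²−r_b2²) = 14.668319
base pitch p_b = π·m·cos α = 4.668970
CR = (18.412581 + 14.668319 − 74.884447·sin 19.49006°)/4.668970 = 1.734045
contact ratio ≈ 1.7340

1.7340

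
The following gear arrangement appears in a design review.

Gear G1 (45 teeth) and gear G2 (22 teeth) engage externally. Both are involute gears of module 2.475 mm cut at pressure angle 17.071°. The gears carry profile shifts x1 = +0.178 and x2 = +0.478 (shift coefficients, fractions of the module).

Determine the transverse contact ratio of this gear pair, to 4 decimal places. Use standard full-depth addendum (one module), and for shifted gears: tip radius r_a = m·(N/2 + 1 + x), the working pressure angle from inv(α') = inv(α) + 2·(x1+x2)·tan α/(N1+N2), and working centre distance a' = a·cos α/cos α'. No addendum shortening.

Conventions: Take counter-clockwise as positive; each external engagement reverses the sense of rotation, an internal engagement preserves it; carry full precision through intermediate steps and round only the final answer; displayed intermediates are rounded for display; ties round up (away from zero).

single-mesh involute tooth geometry (45T engaging 22T at module 2.475)
base radii: r_b1 = 53.234005, r_b2 = 26.025513
tip radii: r_a1 = 58.603050, r_a2 = 30.883050
inv(α') = inv(17.071°) + 2·(+0.178+0.478)·tan α/(45+22) = 0.01515444  ⇒  α' = 20.10752°
a' = a·cos α / cos α' = 82.9125·cos 17.071°/cos 20.10752° = 84.404016
action lengths: √(r_a1²−r_b1²) = 24.504249, √(r_a2²−r_b2²) = 16.626348
base pitch p_b = π·m·cos α = 7.432869
CR = (24.504249 + 16.626348 − 84.404016·sin 20.10752°)/7.432869 = 1.629779
contact ratio ≈ 1.6298

1.6298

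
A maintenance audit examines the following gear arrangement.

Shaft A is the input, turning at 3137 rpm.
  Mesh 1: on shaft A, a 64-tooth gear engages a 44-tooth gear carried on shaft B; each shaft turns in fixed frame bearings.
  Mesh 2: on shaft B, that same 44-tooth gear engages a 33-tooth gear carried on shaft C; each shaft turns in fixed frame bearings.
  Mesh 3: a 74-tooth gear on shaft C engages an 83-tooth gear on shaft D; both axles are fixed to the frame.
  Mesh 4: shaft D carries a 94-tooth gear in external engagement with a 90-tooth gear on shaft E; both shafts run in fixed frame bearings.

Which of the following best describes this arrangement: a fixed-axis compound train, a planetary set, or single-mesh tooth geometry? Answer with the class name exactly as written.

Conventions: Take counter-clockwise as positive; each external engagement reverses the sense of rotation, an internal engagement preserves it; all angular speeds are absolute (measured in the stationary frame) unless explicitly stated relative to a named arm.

4-mesh fixed-axis compound train (all bearings frame-fixed)
classification: fixed-axis compound train

fixed-axis compound train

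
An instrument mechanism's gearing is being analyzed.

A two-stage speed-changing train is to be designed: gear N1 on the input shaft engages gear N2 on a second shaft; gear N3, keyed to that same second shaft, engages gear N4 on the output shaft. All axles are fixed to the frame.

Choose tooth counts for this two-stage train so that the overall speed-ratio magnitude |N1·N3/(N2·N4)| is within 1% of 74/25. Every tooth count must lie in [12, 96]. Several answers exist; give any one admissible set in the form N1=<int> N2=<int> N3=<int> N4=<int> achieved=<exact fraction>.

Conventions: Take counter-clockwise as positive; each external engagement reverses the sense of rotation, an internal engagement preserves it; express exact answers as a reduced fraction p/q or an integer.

class = fixed-axis compound train [2-stage, 74/25 wanted]
target = 74/25 in lowest terms: an exact hit needs N1·N3 = k·74 and N2·N4 = k·25 for one integer k, every count in [12, 96]; additionally prefer no 1:1 stage (N1 ≠ N2, N3 ≠ N4)
k = 1…8: no 1:1-free in-range split of k·74 and k·25 into factor pairs; take k = 9
k = 9: N1·N3 = 666 = 18·37, N2·N4 = 225 = 15·15
achieved = 18·37/(15·15) = 74/25; |achieved − target| = 0 ≤ 37/1250 ✓

N1=18 N2=15 N3=37 N4=15 achieved=74/25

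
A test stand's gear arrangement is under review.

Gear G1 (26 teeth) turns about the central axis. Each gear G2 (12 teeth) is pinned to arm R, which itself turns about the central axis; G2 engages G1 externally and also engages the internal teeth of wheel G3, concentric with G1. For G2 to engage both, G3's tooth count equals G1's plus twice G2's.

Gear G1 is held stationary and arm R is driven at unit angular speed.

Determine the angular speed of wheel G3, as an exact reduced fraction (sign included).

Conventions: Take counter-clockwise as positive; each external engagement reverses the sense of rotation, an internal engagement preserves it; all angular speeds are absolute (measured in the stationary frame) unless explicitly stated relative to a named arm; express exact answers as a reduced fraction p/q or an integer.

38/25

topology: planetary set — G1 26T / G2 12T / G3 50T, arm = carrier (Willis)
ring teeth: 26 + 2·12 = 50
26(ω_sun−ω_arm) = −50(ω_ring−ω_arm),  ω_sun = 0, ω_arm = 1
ω_ring = 1 − (26/50)(0−1) = 38/25
exact speed ratio = 38/25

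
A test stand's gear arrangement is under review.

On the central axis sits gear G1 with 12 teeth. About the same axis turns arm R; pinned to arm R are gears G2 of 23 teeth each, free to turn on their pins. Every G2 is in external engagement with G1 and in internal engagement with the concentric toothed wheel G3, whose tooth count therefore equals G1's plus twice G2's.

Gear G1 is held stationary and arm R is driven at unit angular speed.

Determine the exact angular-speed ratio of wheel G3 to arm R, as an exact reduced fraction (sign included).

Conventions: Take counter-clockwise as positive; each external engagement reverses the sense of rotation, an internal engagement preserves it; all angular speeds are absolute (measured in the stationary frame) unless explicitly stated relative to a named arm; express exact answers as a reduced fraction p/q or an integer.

35/29

topology: planetary set — G1 12T / G2 23T / G3 58T, arm = carrier (Willis)
ring teeth: 12 + 2·23 = 58
12(ω_sun−ω_arm) = −58(ω_ring−ω_arm),  ω_sun = 0, ω_arm = 1
ω_ring = 1 − (12/58)(0−1) = 35/29
ω_out/ω_in = 35/29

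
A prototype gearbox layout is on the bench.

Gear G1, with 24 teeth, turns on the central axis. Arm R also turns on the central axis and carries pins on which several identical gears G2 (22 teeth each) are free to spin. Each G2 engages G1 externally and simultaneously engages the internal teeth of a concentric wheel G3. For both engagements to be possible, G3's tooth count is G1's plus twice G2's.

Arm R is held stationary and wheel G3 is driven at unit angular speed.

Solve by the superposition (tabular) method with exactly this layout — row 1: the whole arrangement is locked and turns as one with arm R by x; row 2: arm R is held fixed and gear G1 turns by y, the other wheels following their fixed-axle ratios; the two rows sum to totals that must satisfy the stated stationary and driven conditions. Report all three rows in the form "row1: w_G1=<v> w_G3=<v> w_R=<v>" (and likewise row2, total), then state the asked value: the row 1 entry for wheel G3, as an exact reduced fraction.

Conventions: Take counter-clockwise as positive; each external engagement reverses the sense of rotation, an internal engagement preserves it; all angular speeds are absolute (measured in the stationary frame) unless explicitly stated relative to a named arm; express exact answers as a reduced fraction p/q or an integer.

recognized (axles ride arm R): planetary set, 24/22/68 teeth
row 1: whole set turns with the arm by x
row 2: sun turns y, ring = −(24/68)·y, arm 0
boundary: total ω_arm = x = 0 and total ω_ring = x − (24/68)·y = 1  ⇒  y = -17/6, x = 0
row 2 ring = −(24/68)·(-17/6) = 1
totals (row 1 + row 2): sun 0 + (-17/6) = -17/6, ring 0 + 1 = 1, arm 0 + 0 = 0
asked cell (row1, ring) = 0

row1: w_G1=0 w_G3=0 w_R=0
row2: w_G1=-17/6 w_G3=1 w_R=0
total: w_G1=-17/6 w_G3=1 w_R=0
asked value: 0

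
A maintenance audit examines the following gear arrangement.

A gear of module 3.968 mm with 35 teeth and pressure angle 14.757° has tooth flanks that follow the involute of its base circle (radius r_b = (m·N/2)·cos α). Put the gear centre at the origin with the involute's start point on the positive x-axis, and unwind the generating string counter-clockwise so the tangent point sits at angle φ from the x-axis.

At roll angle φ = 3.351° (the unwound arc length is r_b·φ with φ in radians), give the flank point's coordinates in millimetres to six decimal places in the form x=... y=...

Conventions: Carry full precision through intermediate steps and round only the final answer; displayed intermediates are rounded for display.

x=67.264257 y=0.004476

class = single-mesh tooth geometry [base-circle involute, m = 3.968, 35T]
pitch radius r_p = m·N/2 = 3.968·35/2 = 69.440000
base radius r_b = r_p·cos α = 69.440000·cos 14.757° = 67.149510
roll angle φ = 3.351° = 0.05848598 rad
x = r_b·(cos φ + φ·sin φ) = 67.264257
y = r_b·(sin φ − φ·cos φ) = 0.004476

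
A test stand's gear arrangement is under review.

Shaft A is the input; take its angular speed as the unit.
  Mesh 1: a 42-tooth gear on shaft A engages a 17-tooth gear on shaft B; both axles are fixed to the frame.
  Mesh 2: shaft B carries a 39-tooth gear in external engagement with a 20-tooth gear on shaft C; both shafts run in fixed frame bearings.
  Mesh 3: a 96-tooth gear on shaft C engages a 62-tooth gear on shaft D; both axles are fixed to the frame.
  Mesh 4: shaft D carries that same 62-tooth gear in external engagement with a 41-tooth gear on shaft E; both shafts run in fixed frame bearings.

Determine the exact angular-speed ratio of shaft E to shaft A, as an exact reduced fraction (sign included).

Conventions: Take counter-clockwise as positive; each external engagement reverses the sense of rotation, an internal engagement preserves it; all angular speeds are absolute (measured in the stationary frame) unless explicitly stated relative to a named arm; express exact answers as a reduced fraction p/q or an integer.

39312/3485

class = fixed-axis compound train [4 meshes; 4 ratios multiply, 4 sense flips]
mesh 1 [42T→17T]: running ratio 42/17, sense −
mesh 2 [39T→20T]: running ratio 819/170, sense +
mesh 3 [96T→62T]: running ratio 19656/2635, sense −
mesh 4 [62T→41T]: running ratio 39312/3485, sense +
ω_out/ω_in = 39312/3485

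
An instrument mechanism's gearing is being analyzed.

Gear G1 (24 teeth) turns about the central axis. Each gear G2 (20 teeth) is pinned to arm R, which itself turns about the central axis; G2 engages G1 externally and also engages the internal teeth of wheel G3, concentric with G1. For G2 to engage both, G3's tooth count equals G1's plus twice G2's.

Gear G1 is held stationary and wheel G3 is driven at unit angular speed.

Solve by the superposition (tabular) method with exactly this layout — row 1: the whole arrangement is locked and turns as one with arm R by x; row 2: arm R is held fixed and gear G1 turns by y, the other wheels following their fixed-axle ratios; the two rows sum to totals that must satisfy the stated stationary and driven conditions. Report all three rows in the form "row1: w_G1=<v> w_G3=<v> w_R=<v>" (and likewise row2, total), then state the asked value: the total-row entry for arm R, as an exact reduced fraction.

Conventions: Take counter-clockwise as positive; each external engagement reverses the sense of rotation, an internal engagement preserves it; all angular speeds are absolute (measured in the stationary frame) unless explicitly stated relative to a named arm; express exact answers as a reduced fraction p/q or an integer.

class = planetary set [G3 = 24+2·20 = 64; Willis about the carrier]
row 1 (train locked, turned with arm): all members turn x
row 2 (arm held, sun turns y): ω_ring = −(24/64)·y, ω_arm = 0
boundary: total ω_sun = x + y = 0 and total ω_ring = x − (24/64)·y = 1  ⇒  y = -8/11, x = 8/11
row 2 ring = −(24/64)·(-8/11) = 3/11
totals (row 1 + row 2): sun 8/11 + (-8/11) = 0, ring 8/11 + 3/11 = 1, arm 8/11 + 0 = 8/11
asked cell (total, arm) = 8/11

row1: w_G1=8/11 w_G3=8/11 w_R=8/11
row2: w_G1=-8/11 w_G3=3/11 w_R=0
total: w_G1=0 w_G3=1 w_R=8/11
asked value: 8/11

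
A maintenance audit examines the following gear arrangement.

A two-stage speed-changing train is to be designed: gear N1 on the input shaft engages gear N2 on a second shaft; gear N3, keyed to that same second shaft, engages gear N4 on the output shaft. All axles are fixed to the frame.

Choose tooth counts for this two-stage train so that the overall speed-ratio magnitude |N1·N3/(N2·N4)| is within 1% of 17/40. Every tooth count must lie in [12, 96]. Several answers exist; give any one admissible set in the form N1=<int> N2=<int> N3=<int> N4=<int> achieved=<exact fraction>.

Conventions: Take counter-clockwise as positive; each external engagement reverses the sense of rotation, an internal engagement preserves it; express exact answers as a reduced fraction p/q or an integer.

N1=12 N2=40 N3=17 N4=12 achieved=17/40

design class (target 17/40): fixed-axis compound train
target = 17/40 in lowest terms: an exact hit needs N1·N3 = k·17 and N2·N4 = k·40 for one integer k, every count in [12, 96]; additionally prefer no 1:1 stage (N1 ≠ N2, N3 ≠ N4)
k = 1…11: no 1:1-free in-range split of k·17 and k·40 into factor pairs; take k = 12
k = 12: N1·N3 = 204 = 12·17, N2·N4 = 480 = 40·12
achieved = 12·17/(40·12) = 17/40; |achieved − target| = 0 ≤ 17/4000 ✓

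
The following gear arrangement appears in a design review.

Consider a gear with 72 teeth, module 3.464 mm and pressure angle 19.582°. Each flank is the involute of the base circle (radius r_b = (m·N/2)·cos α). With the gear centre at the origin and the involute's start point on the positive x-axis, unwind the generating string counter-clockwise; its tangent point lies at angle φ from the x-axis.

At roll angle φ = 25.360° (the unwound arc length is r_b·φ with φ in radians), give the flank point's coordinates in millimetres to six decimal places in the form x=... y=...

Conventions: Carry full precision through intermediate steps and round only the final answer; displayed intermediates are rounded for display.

single-mesh involute tooth geometry (72T wheel at module 3.464)
pitch radius r_p = m·N/2 = 3.464·72/2 = 124.704000
base radius r_b = r_p·cos α = 124.704000·cos 19.582° = 117.491469
roll angle φ = 25.360° = 0.44261550 rad
x = r_b·(cos φ + φ·sin φ) = 128.442694
y = r_b·(sin φ − φ·cos φ) = 3.329912

x=128.442694 y=3.329912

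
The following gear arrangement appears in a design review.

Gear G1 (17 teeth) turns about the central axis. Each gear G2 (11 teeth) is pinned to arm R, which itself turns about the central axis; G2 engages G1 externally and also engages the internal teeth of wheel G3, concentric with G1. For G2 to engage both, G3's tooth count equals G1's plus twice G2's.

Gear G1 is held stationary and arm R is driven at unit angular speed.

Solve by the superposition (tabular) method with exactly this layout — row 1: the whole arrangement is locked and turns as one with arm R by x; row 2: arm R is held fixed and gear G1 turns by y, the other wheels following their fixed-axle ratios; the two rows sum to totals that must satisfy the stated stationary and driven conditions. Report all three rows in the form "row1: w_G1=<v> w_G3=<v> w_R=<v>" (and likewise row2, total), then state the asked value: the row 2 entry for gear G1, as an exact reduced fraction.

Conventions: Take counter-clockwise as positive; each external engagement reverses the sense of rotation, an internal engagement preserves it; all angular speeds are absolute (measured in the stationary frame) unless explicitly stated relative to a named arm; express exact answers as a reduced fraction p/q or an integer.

recognized (axles ride arm R): planetary set, 17/11/39 teeth
row 1 — lock + rotate with arm: ω_sun = ω_ring = ω_arm = x
row 2 — arm fixed, fixed-axis ratios: sun y, ring −(17/39)·y, arm 0
boundary: total ω_sun = x + y = 0 and total ω_arm = x = 1  ⇒  y = -1, x = 1
row 2 ring = −(17/39)·(-1) = 17/39
totals (row 1 + row 2): sun 1 + (-1) = 0, ring 1 + 17/39 = 56/39, arm 1 + 0 = 1
asked cell (row2, sun) = -1

row1: w_G1=1 w_G3=1 w_R=1
row2: w_G1=-1 w_G3=17/39 w_R=0
total: w_G1=0 w_G3=56/39 w_R=1
asked value: -1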